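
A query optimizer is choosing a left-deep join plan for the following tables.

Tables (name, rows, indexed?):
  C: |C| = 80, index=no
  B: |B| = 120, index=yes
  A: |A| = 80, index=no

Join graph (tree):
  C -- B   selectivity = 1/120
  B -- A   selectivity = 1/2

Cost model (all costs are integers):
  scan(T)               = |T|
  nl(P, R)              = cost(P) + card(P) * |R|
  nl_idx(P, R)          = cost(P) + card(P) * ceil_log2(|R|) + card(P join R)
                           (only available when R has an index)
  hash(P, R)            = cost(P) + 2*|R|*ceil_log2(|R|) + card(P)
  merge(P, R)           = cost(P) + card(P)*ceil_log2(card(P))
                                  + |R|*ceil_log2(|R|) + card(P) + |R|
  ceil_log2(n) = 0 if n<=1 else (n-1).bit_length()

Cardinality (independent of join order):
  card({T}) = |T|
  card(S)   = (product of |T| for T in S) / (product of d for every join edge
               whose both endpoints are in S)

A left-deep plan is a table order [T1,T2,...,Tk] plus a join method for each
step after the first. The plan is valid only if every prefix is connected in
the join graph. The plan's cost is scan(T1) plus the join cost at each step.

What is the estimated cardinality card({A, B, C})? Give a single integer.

3200

Tables in S: A(80), B(120), C(80)
Edges inside S: C-B(d=120), B-A(d=2)
numerator = 80 * 120 * 80 = 768000
denominator = 120 * 2 = 240
card(S) = 768000 / 240 = 3200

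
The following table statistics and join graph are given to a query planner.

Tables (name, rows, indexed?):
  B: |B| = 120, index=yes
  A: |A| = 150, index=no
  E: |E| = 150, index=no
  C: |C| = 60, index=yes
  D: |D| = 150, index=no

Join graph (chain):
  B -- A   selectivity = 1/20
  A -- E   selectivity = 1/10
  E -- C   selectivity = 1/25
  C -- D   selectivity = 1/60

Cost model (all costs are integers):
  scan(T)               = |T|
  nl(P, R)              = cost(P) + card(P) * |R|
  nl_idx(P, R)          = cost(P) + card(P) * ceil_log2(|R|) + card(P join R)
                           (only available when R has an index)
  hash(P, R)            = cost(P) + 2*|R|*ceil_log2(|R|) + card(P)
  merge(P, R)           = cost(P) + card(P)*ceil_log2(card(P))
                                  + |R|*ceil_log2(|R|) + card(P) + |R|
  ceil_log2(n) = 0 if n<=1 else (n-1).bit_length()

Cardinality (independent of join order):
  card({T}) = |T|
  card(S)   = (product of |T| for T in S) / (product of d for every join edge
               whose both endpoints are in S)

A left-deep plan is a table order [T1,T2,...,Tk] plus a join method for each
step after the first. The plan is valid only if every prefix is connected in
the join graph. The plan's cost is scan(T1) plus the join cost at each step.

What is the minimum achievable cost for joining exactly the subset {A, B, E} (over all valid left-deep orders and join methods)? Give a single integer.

5280

Selinger DP over subsets of {A,B,E}:
  {B}: scan cost=120, card=120
  {A}: scan cost=150, card=150
  {E}: scan cost=150, card=150
  {AB}: card=900; try (B,hash)→1980, (B,nl_idx)→2100, (A,merge)→2430, (B,merge)→2460, (A,hash)→2640, (A,nl)→18120 …(+1); best=1980 via (B,hash)
  {AE}: card=2250; try (E,hash)→2700, (A,hash)→2700, (E,merge)→2850, (A,merge)→2850, (E,nl)→22650, (A,nl)→22650; best=2700 via (E,hash)
  {ABE}: card=13500; try (E,hash)→5280, (B,hash)→6630, (E,merge)→13230, (B,nl_idx)→31950, (B,merge)→32910, (E,nl)→136980 …(+1); best=5280 via (E,hash)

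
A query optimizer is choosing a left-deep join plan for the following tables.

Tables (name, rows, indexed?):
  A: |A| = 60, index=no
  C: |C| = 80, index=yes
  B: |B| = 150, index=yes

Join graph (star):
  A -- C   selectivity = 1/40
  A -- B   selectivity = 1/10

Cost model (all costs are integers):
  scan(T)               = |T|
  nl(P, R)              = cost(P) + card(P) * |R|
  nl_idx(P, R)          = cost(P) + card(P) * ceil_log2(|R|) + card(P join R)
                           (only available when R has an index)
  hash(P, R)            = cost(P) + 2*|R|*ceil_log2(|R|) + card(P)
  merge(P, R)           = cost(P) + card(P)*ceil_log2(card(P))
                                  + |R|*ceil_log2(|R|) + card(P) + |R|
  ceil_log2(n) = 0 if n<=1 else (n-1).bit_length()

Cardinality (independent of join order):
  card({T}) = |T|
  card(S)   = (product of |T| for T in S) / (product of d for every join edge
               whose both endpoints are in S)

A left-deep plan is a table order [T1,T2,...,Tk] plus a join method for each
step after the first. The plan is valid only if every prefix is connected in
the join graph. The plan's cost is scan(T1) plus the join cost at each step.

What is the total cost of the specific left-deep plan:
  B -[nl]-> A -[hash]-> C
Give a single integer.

step 1: scan B: cost=150, card=150
step 2: join A via nl
    card(P join A) = 150*60/(10) = 900
    cost = 150 + 150*60 = 9150
step 3: join C via hash
    card(P join C) = 900*80/(40) = 1800
    cost = 9150 + 2*80*7 + 900 = 11170

11170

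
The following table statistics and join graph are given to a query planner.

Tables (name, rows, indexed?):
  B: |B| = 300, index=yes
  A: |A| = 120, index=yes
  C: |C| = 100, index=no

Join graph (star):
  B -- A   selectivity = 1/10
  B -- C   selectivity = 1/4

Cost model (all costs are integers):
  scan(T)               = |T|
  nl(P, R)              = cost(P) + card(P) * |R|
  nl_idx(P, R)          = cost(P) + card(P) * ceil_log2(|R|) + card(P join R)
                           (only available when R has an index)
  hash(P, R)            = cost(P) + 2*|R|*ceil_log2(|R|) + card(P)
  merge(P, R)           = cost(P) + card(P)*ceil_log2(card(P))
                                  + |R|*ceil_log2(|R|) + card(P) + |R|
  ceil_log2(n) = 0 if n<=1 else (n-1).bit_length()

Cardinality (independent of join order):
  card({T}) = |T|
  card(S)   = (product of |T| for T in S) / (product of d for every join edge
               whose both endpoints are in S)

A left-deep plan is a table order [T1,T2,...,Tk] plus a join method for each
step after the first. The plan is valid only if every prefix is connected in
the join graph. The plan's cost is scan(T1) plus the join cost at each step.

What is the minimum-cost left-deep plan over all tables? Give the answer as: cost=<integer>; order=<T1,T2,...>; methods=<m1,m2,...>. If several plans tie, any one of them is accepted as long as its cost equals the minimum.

cost=7280; order=B,A,C; methods=hash,hash

Selinger DP (subsets sized 1..n):
  {B}: scan cost=300, card=300
  {A}: scan cost=120, card=120
  {C}: scan cost=100, card=100
  {AB}: card=3600; try (A,hash)→2280, (B,merge)→4080, (A,merge)→4260, (B,nl_idx)→4800, (B,hash)→5640, (A,nl_idx)→6000 …(+2); best=2280 via (A,hash)
  {BC}: card=7500; try (C,hash)→2000, (B,merge)→3900, (C,merge)→4100, (B,hash)→5600, (B,nl_idx)→8500, (B,nl)→30100 …(+1); best=2000 via (C,hash)
  {ABC}: card=90000; try (C,hash)→7280, (A,hash)→11180, (C,merge)→49880, (A,merge)→107960, (A,nl_idx)→144500, (C,nl)→362280 …(+1); best=7280 via (C,hash)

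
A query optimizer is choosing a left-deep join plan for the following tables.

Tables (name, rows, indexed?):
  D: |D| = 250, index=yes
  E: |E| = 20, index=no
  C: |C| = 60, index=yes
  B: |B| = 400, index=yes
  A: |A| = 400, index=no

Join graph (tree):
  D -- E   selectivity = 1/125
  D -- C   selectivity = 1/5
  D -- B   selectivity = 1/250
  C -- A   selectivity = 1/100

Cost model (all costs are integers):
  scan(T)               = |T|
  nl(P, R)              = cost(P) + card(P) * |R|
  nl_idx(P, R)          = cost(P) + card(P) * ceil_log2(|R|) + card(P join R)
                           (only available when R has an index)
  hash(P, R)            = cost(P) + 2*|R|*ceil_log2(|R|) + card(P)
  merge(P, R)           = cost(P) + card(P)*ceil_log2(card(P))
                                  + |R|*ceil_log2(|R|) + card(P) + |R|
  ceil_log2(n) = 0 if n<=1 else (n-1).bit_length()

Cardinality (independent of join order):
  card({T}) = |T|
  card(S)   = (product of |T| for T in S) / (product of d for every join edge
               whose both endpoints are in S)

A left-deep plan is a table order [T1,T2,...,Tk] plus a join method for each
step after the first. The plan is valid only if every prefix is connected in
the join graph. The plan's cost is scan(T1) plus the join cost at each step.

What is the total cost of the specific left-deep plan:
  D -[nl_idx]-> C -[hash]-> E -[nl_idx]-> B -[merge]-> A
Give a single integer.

step 1: scan D: cost=250, card=250
step 2: join C via nl_idx
    card(P join C) = 250*60/(5) = 3000
    cost = 250 + 250*6 + 3000 = 4750
step 3: join E via hash
    card(P join E) = 3000*20/(125) = 480
    cost = 4750 + 2*20*5 + 3000 = 7950
step 4: join B via nl_idx
    card(P join B) = 480*400/(250) = 768
    cost = 7950 + 480*9 + 768 = 13038
step 5: join A via merge
    card(P join A) = 768*400/(100) = 3072
    cost = 13038 + 768*10 + 400*9 + 768 + 400 = 25486

25486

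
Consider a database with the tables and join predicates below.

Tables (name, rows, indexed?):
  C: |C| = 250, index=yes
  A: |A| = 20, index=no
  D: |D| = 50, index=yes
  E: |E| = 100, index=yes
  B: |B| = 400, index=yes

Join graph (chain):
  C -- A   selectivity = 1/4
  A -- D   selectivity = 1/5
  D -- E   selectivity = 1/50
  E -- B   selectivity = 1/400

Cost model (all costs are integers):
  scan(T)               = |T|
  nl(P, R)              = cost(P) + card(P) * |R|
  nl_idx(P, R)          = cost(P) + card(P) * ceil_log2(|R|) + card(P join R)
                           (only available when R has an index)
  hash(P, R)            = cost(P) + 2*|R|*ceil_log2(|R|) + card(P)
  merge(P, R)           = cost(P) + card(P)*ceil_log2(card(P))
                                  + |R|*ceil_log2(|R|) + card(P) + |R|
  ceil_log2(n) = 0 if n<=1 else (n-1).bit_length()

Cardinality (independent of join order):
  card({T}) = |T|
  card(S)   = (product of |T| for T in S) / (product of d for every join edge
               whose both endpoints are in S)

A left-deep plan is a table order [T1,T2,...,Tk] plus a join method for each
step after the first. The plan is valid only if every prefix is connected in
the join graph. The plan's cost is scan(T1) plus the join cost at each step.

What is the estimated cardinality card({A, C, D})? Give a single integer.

Tables in S: A(20), C(250), D(50)
Edges inside S: C-A(d=4), A-D(d=5)
numerator = 20 * 250 * 50 = 250000
denominator = 4 * 5 = 20
card(S) = 250000 / 20 = 12500

12500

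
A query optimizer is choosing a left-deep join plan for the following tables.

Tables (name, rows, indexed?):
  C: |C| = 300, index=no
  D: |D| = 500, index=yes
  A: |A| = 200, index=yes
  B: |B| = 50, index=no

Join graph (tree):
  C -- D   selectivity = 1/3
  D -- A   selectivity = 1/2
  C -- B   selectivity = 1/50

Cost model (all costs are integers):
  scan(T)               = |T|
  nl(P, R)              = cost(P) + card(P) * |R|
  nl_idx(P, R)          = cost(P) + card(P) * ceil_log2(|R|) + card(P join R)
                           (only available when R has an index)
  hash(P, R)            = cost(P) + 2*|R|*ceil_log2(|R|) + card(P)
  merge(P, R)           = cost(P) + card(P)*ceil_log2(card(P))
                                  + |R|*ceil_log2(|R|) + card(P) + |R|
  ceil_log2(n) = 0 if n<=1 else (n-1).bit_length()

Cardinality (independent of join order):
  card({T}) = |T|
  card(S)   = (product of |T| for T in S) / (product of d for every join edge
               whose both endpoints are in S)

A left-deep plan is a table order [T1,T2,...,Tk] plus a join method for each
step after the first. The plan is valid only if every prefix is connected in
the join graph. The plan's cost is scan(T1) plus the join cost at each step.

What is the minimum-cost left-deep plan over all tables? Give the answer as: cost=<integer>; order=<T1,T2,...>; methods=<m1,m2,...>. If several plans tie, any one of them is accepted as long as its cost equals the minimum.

cost=62400; order=C,B,D,A; methods=hash,merge,hash

Selinger DP (subsets sized 1..n):
  {C}: scan cost=300, card=300
  {D}: scan cost=500, card=500
  {A}: scan cost=200, card=200
  {B}: scan cost=50, card=50
  {CD}: card=50000; try (C,hash)→6400, (D,merge)→8300, (C,merge)→8500, (D,hash)→9600, (D,nl_idx)→53000, (D,nl)→150300 …(+1); best=6400 via (C,hash)
  {BC}: card=300; try (B,hash)→1200, (C,merge)→3400, (B,merge)→3650, (C,hash)→5500, (C,nl)→15050, (B,nl)→15300; best=1200 via (B,hash)
  {AD}: card=50000; try (A,hash)→4200, (D,merge)→7000, (A,merge)→7300, (D,hash)→9400, (D,nl_idx)→52000, (A,nl_idx)→54500 …(+2); best=4200 via (A,hash)
  {ACD}: card=5000000; try (C,hash)→59600, (A,hash)→59600, (C,merge)→857200, (A,merge)→858200, (A,nl_idx)→5406400, (A,nl)→10006400 …(+1); best=59600 via (C,hash)
  {BCD}: card=50000; try (D,merge)→9200, (D,hash)→10500, (D,nl_idx)→53900, (B,hash)→57000, (D,nl)→151200, (B,merge)→856750 …(+1); best=9200 via (D,merge)
  {ABCD}: card=5000000; try (A,hash)→62400, (A,merge)→861000, (B,hash)→5060200, (A,nl_idx)→5409200, (A,nl)→10009200, (B,merge)→120059950 …(+1); best=62400 via (A,hash)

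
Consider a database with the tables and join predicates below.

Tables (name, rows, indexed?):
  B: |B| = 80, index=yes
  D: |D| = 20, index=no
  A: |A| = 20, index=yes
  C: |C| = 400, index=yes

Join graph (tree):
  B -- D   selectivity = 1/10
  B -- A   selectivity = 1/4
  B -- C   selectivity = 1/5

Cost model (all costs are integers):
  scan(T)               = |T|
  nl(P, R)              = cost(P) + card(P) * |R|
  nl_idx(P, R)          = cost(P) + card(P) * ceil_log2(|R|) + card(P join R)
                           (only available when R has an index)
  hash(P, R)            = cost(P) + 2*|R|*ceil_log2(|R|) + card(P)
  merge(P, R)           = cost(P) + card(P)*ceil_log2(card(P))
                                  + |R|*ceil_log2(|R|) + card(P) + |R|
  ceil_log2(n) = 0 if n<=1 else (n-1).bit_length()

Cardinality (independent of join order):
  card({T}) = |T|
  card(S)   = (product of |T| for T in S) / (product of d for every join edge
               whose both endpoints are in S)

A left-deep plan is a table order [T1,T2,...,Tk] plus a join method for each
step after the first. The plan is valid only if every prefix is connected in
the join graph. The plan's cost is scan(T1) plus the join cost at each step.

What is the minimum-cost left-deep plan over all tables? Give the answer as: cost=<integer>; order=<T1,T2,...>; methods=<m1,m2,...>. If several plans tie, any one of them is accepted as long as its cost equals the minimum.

cost=8680; order=D,B,A,C; methods=nl_idx,hash,hash

Selinger DP (subsets sized 1..n):
  {B}: scan cost=80, card=80
  {D}: scan cost=20, card=20
  {A}: scan cost=20, card=20
  {C}: scan cost=400, card=400
  {BD}: card=160; try (B,nl_idx)→320, (D,hash)→360, (B,merge)→780, (D,merge)→840, (B,hash)→1160, (B,nl)→1620 …(+1); best=320 via (B,nl_idx)
  {AB}: card=400; try (A,hash)→360, (B,nl_idx)→560, (B,merge)→780, (A,merge)→840, (A,nl_idx)→880, (B,hash)→1160 …(+2); best=360 via (A,hash)
  {BC}: card=6400; try (B,hash)→1920, (C,merge)→4720, (B,merge)→5040, (C,nl_idx)→7200, (C,hash)→7360, (B,nl_idx)→9600 …(+2); best=1920 via (B,hash)
  {ABD}: card=800; try (A,hash)→680, (D,hash)→960, (A,merge)→1880, (A,nl_idx)→1920, (A,nl)→3520, (D,merge)→4480 …(+1); best=680 via (A,hash)
  {BCD}: card=12800; try (C,merge)→5760, (C,hash)→7680, (D,hash)→8520, (C,nl_idx)→14560, (C,nl)→64320, (D,merge)→91640 …(+1); best=5760 via (C,merge)
  {ABC}: card=32000; try (C,hash)→7960, (C,merge)→8360, (A,hash)→8520, (C,nl_idx)→35960, (A,nl_idx)→65920, (A,merge)→91640 …(+2); best=7960 via (C,hash)
  {ABCD}: card=64000; try (C,hash)→8680, (C,merge)→13480, (A,hash)→18760, (D,hash)→40160, (C,nl_idx)→71880, (A,nl_idx)→133760 …(+5); best=8680 via (C,hash)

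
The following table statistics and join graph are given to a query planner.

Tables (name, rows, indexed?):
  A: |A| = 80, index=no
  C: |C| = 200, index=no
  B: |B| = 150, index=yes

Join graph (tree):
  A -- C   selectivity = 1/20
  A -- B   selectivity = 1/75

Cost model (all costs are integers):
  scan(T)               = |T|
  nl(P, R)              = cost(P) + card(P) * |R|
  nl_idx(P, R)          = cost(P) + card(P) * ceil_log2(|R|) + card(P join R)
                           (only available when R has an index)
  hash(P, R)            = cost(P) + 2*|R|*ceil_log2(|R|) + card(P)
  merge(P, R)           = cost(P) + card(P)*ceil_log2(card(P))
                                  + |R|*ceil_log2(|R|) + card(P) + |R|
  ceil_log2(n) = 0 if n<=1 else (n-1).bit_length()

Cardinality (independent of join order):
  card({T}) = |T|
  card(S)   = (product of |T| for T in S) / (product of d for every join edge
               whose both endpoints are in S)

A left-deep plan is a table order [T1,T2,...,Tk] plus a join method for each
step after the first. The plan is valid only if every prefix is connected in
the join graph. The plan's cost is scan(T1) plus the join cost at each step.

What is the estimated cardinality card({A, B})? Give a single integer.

160

Tables in S: A(80), B(150)
Edges inside S: A-B(d=75)
numerator = 80 * 150 = 12000
denominator = 75 = 75
card(S) = 12000 / 75 = 160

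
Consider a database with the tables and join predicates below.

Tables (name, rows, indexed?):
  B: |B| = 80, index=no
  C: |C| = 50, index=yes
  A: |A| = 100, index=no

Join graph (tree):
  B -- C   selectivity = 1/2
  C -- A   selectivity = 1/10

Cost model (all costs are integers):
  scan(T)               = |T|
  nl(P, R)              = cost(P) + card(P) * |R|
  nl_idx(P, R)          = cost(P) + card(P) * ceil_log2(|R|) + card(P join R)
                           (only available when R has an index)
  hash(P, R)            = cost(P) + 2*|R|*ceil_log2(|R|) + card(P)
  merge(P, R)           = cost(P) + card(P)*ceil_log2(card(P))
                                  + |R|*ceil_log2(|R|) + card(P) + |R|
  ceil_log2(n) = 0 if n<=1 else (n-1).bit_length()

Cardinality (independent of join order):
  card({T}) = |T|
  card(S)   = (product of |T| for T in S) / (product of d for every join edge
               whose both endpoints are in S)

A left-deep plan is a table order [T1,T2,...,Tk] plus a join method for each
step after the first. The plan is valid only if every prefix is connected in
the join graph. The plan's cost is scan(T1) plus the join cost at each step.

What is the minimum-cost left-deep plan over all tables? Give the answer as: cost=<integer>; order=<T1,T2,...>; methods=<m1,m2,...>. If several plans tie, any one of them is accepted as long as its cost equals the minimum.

cost=2420; order=A,C,B; methods=hash,hash

Selinger DP (subsets sized 1..n):
  {B}: scan cost=80, card=80
  {C}: scan cost=50, card=50
  {A}: scan cost=100, card=100
  {BC}: card=2000; try (C,hash)→760, (B,merge)→1040, (C,merge)→1070, (B,hash)→1220, (C,nl_idx)→2560, (B,nl)→4050 …(+1); best=760 via (C,hash)
  {AC}: card=500; try (C,hash)→800, (C,nl_idx)→1200, (A,merge)→1200, (C,merge)→1250, (A,hash)→1500, (A,nl)→5050 …(+1); best=800 via (C,hash)
  {ABC}: card=20000; try (B,hash)→2420, (A,hash)→4160, (B,merge)→6440, (A,merge)→25560, (B,nl)→40800, (A,nl)→200760; best=2420 via (B,hash)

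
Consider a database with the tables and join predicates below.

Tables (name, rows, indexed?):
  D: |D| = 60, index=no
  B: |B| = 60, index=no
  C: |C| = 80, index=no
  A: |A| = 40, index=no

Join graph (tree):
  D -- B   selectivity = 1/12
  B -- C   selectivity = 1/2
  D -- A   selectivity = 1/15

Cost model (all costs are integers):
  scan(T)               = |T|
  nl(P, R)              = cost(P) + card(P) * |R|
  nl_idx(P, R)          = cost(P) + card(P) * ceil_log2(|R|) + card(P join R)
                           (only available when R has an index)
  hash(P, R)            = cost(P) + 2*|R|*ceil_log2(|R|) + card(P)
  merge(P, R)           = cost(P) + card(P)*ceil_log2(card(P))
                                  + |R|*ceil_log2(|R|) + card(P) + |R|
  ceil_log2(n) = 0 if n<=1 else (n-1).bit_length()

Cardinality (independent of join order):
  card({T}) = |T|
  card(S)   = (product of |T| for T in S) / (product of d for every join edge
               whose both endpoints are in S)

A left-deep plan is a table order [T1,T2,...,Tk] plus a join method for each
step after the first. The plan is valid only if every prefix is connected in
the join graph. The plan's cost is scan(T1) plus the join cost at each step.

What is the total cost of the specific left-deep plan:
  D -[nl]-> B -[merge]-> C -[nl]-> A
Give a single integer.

step 1: scan D: cost=60, card=60
step 2: join B via nl
    card(P join B) = 60*60/(12) = 300
    cost = 60 + 60*60 = 3660
step 3: join C via merge
    card(P join C) = 300*80/(2) = 12000
    cost = 3660 + 300*9 + 80*7 + 300 + 80 = 7300
step 4: join A via nl
    card(P join A) = 12000*40/(15) = 32000
    cost = 7300 + 12000*40 = 487300

487300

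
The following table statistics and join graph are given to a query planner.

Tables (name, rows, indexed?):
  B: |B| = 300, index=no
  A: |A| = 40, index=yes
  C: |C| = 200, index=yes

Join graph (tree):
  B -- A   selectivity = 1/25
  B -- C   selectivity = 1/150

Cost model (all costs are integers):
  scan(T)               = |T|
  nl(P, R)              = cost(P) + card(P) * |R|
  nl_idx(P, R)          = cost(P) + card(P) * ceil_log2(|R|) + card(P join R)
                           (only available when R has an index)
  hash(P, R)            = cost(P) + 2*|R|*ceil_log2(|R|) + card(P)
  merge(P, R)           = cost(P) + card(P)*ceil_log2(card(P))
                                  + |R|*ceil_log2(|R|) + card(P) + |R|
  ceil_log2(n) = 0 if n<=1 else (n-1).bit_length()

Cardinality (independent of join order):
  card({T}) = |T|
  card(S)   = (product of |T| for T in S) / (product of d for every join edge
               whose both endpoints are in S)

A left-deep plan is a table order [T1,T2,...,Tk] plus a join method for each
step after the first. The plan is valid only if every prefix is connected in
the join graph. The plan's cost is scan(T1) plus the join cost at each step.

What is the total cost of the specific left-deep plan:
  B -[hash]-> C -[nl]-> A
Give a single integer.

step 1: scan B: cost=300, card=300
step 2: join C via hash
    card(P join C) = 300*200/(150) = 400
    cost = 300 + 2*200*8 + 300 = 3800
step 3: join A via nl
    card(P join A) = 400*40/(25) = 640
    cost = 3800 + 400*40 = 19800

19800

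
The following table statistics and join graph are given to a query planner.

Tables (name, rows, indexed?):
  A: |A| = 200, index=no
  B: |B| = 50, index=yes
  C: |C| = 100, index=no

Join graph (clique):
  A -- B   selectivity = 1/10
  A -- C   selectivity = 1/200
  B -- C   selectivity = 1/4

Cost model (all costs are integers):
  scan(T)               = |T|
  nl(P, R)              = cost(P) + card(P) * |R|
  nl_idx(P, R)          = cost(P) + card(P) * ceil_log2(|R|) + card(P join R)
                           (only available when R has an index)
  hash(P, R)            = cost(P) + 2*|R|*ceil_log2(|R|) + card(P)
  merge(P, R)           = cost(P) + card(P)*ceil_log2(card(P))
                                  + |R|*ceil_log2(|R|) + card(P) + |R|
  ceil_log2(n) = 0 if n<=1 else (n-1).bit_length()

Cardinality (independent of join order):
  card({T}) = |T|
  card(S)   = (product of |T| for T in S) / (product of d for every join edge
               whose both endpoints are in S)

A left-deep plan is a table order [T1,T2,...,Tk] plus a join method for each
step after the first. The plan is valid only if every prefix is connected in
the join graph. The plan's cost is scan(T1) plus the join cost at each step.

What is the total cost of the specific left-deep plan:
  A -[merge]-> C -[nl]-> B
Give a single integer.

7800

step 1: scan A: cost=200, card=200
step 2: join C via merge
    card(P join C) = 200*100/(200) = 100
    cost = 200 + 200*8 + 100*7 + 200 + 100 = 2800
step 3: join B via nl
    card(P join B) = 100*50/(10*4) = 125
    cost = 2800 + 100*50 = 7800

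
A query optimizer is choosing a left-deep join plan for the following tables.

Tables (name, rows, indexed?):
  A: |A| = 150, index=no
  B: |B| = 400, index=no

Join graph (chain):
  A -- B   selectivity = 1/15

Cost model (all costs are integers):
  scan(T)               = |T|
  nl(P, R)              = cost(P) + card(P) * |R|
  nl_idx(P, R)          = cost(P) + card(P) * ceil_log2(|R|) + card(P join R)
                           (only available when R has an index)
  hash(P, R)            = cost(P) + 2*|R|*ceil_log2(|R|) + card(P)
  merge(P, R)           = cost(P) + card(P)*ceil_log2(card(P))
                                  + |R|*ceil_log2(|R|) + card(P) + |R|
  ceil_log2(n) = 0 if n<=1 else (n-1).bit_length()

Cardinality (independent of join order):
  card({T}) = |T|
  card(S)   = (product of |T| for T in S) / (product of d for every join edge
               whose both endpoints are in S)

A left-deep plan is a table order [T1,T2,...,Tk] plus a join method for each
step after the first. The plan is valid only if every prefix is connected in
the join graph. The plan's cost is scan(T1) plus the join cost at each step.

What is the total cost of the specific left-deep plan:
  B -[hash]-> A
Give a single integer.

step 1: scan B: cost=400, card=400
step 2: join A via hash
    card(P join A) = 400*150/(15) = 4000
    cost = 400 + 2*150*8 + 400 = 3200

3200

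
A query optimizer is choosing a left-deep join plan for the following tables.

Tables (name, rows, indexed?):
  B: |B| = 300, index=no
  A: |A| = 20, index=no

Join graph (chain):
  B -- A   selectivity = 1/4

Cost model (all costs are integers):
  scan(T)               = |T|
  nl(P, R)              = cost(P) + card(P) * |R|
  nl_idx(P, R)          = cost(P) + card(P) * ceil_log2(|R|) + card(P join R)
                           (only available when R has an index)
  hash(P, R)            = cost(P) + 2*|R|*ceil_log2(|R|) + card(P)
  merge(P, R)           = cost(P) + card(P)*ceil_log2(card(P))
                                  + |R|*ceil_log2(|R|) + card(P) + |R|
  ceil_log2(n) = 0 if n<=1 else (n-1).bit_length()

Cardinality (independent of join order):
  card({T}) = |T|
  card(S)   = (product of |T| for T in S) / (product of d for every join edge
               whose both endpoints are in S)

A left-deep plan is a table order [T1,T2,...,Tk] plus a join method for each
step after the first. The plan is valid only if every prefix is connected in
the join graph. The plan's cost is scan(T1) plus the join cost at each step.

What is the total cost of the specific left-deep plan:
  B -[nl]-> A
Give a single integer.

6300

step 1: scan B: cost=300, card=300
step 2: join A via nl
    card(P join A) = 300*20/(4) = 1500
    cost = 300 + 300*20 = 6300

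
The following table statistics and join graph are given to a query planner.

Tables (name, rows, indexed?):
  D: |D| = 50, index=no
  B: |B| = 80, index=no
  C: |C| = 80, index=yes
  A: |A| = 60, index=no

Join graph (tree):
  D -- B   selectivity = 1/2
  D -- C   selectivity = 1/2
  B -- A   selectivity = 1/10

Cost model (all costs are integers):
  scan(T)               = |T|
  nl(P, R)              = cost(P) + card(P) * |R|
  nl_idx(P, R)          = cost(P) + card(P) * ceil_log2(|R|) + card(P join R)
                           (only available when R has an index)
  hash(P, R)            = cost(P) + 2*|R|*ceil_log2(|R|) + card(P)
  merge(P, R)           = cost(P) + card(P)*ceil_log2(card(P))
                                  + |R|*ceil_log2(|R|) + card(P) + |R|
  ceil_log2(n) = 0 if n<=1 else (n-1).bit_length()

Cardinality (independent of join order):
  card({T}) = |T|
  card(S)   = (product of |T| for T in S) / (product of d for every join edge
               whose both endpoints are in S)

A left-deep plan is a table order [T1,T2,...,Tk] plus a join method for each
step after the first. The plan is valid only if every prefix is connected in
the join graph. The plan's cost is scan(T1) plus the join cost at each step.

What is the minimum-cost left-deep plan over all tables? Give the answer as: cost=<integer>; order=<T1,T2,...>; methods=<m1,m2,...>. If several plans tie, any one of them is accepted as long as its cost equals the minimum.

Selinger DP (subsets sized 1..n):
  {D}: scan cost=50, card=50
  {B}: scan cost=80, card=80
  {C}: scan cost=80, card=80
  {A}: scan cost=60, card=60
  {BD}: card=2000; try (D,hash)→760, (B,merge)→1040, (D,merge)→1070, (B,hash)→1220, (B,nl)→4050, (D,nl)→4080; best=760 via (D,hash)
  {CD}: card=2000; try (D,hash)→760, (C,merge)→1040, (D,merge)→1070, (C,hash)→1220, (C,nl_idx)→2400, (C,nl)→4050 …(+1); best=760 via (D,hash)
  {AB}: card=480; try (A,hash)→880, (B,merge)→1120, (A,merge)→1140, (B,hash)→1240, (B,nl)→4860, (A,nl)→4880; best=880 via (A,hash)
  {BCD}: card=80000; try (C,hash)→3880, (B,hash)→3880, (C,merge)→25400, (B,merge)→25400, (C,nl_idx)→94760, (C,nl)→160760 …(+1); best=3880 via (C,hash)
  {ABD}: card=12000; try (D,hash)→1960, (A,hash)→3480, (D,merge)→6030, (D,nl)→24880, (A,merge)→25180, (A,nl)→120760; best=1960 via (D,hash)
  {ABCD}: card=480000; try (C,hash)→15080, (A,hash)→84600, (C,merge)→182600, (C,nl_idx)→565960, (C,nl)→961960, (A,merge)→1444300 …(+1); best=15080 via (C,hash)

cost=15080; order=B,A,D,C; methods=hash,hash,hash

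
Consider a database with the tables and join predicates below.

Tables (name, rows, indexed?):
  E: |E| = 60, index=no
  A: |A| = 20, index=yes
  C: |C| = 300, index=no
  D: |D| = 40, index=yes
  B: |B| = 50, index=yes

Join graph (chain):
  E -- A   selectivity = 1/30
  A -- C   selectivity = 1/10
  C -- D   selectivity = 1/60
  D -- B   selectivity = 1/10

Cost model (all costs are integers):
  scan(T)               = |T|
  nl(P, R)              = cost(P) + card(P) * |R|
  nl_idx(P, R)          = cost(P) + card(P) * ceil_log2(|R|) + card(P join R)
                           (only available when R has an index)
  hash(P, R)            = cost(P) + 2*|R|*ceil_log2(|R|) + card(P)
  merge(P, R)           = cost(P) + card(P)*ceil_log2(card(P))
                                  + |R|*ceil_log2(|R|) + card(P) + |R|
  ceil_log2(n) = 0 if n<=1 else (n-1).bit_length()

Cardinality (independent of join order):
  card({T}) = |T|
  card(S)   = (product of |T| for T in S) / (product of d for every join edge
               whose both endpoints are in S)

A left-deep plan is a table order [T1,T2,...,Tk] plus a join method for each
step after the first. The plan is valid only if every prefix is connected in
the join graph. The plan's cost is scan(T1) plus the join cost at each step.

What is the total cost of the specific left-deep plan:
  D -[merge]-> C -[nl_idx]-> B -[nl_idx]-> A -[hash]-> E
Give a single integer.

15240

step 1: scan D: cost=40, card=40
step 2: join C via merge
    card(P join C) = 40*300/(60) = 200
    cost = 40 + 40*6 + 300*9 + 40 + 300 = 3320
step 3: join B via nl_idx
    card(P join B) = 200*50/(10) = 1000
    cost = 3320 + 200*6 + 1000 = 5520
step 4: join A via nl_idx
    card(P join A) = 1000*20/(10) = 2000
    cost = 5520 + 1000*5 + 2000 = 12520
step 5: join E via hash
    card(P join E) = 2000*60/(30) = 4000
    cost = 12520 + 2*60*6 + 2000 = 15240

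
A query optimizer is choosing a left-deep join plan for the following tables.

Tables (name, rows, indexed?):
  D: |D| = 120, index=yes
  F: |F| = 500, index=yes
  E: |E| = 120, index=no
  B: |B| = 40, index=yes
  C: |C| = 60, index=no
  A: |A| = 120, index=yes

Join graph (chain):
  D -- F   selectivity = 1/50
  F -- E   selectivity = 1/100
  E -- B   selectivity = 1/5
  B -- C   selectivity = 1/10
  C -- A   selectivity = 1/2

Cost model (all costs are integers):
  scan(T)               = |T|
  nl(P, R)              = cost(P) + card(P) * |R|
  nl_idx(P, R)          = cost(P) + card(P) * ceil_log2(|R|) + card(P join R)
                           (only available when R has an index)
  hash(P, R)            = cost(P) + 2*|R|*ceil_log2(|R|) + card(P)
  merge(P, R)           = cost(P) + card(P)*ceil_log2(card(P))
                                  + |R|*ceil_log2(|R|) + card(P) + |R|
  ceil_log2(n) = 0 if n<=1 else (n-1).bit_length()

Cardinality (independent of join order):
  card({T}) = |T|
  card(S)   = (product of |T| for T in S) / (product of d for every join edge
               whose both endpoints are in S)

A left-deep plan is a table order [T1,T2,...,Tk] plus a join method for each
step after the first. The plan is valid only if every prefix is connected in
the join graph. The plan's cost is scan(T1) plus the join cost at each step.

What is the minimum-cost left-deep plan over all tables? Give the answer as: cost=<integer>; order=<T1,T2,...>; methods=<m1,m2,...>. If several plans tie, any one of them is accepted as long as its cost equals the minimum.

Selinger DP (subsets sized 1..n):
  {D}: scan cost=120, card=120
  {F}: scan cost=500, card=500
  {E}: scan cost=120, card=120
  {B}: scan cost=40, card=40
  {C}: scan cost=60, card=60
  {A}: scan cost=120, card=120
  {DF}: card=1200; try (F,nl_idx)→2400, (D,hash)→2680, (D,nl_idx)→5200, (F,merge)→6080, (D,merge)→6460, (F,hash)→9240 …(+2); best=2400 via (F,nl_idx)
  {EF}: card=600; try (F,nl_idx)→1800, (E,hash)→2680, (F,merge)→6080, (E,merge)→6460, (F,hash)→9240, (F,nl)→60120 …(+1); best=1800 via (F,nl_idx)
  {BE}: card=960; try (B,hash)→720, (E,merge)→1280, (B,merge)→1360, (E,hash)→1760, (B,nl_idx)→1800, (E,nl)→4840 …(+1); best=720 via (B,hash)
  {BC}: card=240; try (B,hash)→600, (B,nl_idx)→660, (C,merge)→740, (B,merge)→760, (C,hash)→800, (C,nl)→2440 …(+1); best=600 via (B,hash)
  {AC}: card=3600; try (C,hash)→960, (A,merge)→1440, (C,merge)→1500, (A,hash)→1800, (A,nl_idx)→4080, (A,nl)→7260 …(+1); best=960 via (C,hash)
  {DEF}: card=1440; try (D,hash)→4080, (E,hash)→5280, (D,nl_idx)→7440, (D,merge)→9360, (E,merge)→17760, (D,nl)→73800 …(+1); best=4080 via (D,hash)
  {BEF}: card=4800; try (B,hash)→2880, (B,merge)→8680, (B,nl_idx)→10200, (F,hash)→10680, (F,nl_idx)→14160, (F,merge)→16280 …(+2); best=2880 via (B,hash)
  {BCE}: card=5760; try (C,hash)→2400, (E,hash)→2520, (E,merge)→3720, (C,merge)→11700, (E,nl)→29400, (C,nl)→58320; best=2400 via (C,hash)
  {ABC}: card=14400; try (A,hash)→2520, (A,merge)→3720, (B,hash)→5040, (A,nl_idx)→16680, (A,nl)→29400, (B,nl_idx)→36960 …(+2); best=2520 via (A,hash)
  {BDEF}: card=11520; try (B,hash)→6000, (D,hash)→9360, (B,merge)→21640, (B,nl_idx)→24240, (D,nl_idx)→48000, (B,nl)→61680 …(+2); best=6000 via (B,hash)
  {BCEF}: card=28800; try (C,hash)→8400, (F,hash)→17160, (C,merge)→70500, (F,nl_idx)→83040, (F,merge)→88040, (C,nl)→290880 …(+1); best=8400 via (C,hash)
  {ABCE}: card=345600; try (A,hash)→9840, (E,hash)→18600, (A,merge)→84000, (E,merge)→219480, (A,nl_idx)→388320, (A,nl)→693600 …(+1); best=9840 via (A,hash)
  {BCDEF}: card=69120; try (C,hash)→18240, (D,hash)→38880, (C,merge)→179220, (D,nl_idx)→279120, (D,merge)→470160, (C,nl)→697200 …(+1); best=18240 via (C,hash)
  {ABCEF}: card=1728000; try (A,hash)→38880, (F,hash)→364440, (A,merge)→470160, (A,nl_idx)→1938000, (A,nl)→3464400, (F,nl_idx)→4848240 …(+2); best=38880 via (A,hash)
  {ABCDEF}: card=4147200; try (A,hash)→89040, (A,merge)→1263360, (D,hash)→1768560, (A,nl_idx)→4649280, (A,nl)→8312640, (D,nl_idx)→16282080 …(+2); best=89040 via (A,hash)

cost=89040; order=E,F,D,B,C,A; methods=nl_idx,hash,hash,hash,hash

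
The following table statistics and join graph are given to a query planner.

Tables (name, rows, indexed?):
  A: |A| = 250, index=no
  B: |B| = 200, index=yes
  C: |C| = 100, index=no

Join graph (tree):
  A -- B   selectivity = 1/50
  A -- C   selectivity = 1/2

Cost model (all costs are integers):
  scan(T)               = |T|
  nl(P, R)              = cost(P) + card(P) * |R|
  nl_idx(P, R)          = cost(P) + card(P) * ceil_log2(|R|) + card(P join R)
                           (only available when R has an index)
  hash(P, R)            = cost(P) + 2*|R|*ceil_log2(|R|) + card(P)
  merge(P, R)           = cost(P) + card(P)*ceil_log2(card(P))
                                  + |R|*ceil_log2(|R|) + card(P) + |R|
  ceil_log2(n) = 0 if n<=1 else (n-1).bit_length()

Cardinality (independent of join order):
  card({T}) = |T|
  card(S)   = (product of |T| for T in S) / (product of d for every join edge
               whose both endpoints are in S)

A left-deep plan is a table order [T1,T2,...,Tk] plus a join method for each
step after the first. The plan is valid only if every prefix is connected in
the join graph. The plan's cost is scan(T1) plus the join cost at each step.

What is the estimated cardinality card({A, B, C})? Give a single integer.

Tables in S: A(250), B(200), C(100)
Edges inside S: A-B(d=50), A-C(d=2)
numerator = 250 * 200 * 100 = 5000000
denominator = 50 * 2 = 100
card(S) = 5000000 / 100 = 50000

50000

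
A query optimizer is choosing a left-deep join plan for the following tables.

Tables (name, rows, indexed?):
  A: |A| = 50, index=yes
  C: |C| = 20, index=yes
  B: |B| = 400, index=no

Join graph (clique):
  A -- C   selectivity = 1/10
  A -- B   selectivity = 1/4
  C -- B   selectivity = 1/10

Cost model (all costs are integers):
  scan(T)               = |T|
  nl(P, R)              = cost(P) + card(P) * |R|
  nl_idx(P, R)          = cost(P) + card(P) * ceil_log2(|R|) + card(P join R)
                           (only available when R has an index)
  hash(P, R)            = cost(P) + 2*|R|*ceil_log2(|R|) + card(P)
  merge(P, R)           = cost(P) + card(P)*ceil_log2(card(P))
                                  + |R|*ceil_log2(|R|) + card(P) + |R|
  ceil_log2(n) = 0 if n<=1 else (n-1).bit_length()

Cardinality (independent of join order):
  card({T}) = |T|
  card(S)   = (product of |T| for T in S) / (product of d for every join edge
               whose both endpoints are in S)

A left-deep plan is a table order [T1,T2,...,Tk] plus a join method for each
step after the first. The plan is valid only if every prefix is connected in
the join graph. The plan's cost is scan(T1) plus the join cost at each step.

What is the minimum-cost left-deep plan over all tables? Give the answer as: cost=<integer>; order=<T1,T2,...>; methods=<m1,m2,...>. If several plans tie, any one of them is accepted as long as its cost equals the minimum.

cost=2400; order=B,C,A; methods=hash,hash

Selinger DP (subsets sized 1..n):
  {A}: scan cost=50, card=50
  {C}: scan cost=20, card=20
  {B}: scan cost=400, card=400
  {AC}: card=100; try (A,nl_idx)→240, (C,hash)→300, (C,nl_idx)→400, (A,merge)→490, (C,merge)→520, (A,hash)→640 …(+2); best=240 via (A,nl_idx)
  {AB}: card=5000; try (A,hash)→1400, (B,merge)→4400, (A,merge)→4750, (B,hash)→7300, (A,nl_idx)→7800, (B,nl)→20050 …(+1); best=1400 via (A,hash)
  {BC}: card=800; try (C,hash)→1000, (C,nl_idx)→3200, (B,merge)→4140, (C,merge)→4520, (B,hash)→7240, (B,nl)→8020 …(+1); best=1000 via (C,hash)
  {ABC}: card=1000; try (A,hash)→2400, (B,merge)→5040, (C,hash)→6600, (A,nl_idx)→6800, (B,hash)→7540, (A,merge)→10150 …(+5); best=2400 via (A,hash)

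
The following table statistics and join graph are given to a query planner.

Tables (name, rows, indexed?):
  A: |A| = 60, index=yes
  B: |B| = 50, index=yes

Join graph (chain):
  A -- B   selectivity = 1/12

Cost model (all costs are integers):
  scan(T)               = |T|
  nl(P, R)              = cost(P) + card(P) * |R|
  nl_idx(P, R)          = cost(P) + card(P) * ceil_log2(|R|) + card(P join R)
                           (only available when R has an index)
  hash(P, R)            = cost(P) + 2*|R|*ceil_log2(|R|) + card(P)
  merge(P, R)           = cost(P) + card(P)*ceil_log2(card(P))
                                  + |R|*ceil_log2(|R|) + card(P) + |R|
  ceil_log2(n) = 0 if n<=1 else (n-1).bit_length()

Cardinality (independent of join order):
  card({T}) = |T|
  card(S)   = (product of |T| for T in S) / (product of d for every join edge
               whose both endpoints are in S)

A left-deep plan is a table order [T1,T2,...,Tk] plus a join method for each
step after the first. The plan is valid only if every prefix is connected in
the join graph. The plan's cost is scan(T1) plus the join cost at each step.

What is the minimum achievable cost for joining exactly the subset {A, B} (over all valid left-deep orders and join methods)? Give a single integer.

Selinger DP over subsets of {A,B}:
  {A}: scan cost=60, card=60
  {B}: scan cost=50, card=50
  {AB}: card=250; try (A,nl_idx)→600, (B,nl_idx)→670, (B,hash)→720, (A,hash)→820, (A,merge)→820, (B,merge)→830 …(+2); best=600 via (A,nl_idx)

600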